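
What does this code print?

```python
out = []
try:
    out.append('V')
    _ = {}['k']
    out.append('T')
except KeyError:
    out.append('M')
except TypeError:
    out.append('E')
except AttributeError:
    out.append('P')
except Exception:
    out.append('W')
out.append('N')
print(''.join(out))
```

Execution trace: 'V' (try body) → 'M' (except KeyError) → 'N' (after the try/except). Output: VMN

Answer: VMN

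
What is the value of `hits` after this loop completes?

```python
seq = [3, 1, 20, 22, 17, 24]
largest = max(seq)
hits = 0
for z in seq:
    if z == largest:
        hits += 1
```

Count of max value 24 in [3, 1, 20, 22, 17, 24]
`hits` takes the values: 0 → 1

Answer: 1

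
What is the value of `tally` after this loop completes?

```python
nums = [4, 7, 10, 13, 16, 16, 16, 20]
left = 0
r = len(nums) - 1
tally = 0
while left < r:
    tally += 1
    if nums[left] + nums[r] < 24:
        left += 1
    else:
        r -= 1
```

Steps to find pair summing to 24
`tally` takes the values: 0 → 1 → 2 → 3 → 4 → 5 → 6 → 7

Answer: 7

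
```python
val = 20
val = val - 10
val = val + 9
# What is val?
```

Trace:
`val = 20` → val = 20
`val = val - 10` → val = 10
`val = val + 9` → val = 19
So val = 19

Answer: 19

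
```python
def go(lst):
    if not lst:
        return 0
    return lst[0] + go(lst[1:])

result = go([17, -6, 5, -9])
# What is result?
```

17 + (-6) + 5 + (-9) + 0 = 7

Answer: 7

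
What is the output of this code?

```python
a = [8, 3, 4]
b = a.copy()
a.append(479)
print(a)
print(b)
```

Key concept: list.copy() creates independent copy.
Step by step:
`a = [8, 3, 4]` → a = [8, 3, 4]
`b = a.copy()` → b = [8, 3, 4]
`a.append(479)` → a = [8, 3, 4, 479]
`print(a)` → prints [8, 3, 4, 479]
`print(b)` → prints [8, 3, 4]

Answer:
[8, 3, 4, 479]
[8, 3, 4]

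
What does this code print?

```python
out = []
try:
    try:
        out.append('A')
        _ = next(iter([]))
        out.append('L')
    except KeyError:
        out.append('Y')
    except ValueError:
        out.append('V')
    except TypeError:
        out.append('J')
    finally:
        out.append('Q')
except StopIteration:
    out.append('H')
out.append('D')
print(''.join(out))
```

Execution trace: 'A' (inner try body) → 'Q' (inner finally) → 'H' (outer except StopIteration) → 'D' (after the try/except). Output: AQHD

Answer: AQHD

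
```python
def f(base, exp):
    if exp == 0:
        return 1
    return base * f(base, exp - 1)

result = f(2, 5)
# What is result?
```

f(2, 5) = 2 * 2 * 2 * 2 * 2 = 32

Answer: 32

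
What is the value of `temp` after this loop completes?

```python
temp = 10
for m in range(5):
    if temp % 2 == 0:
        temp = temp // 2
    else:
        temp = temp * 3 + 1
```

Collatz-style transformation from 10
`temp` takes the values: 10 → 5 → 16 → 8 → 4 → 2

Answer: 2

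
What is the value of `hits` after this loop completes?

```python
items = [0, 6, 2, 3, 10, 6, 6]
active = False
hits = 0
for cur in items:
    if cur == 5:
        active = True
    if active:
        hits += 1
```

Count elements after first 5 in [0, 6, 2, 3, 10, 6, 6]
`hits` takes the values: 0

Answer: 0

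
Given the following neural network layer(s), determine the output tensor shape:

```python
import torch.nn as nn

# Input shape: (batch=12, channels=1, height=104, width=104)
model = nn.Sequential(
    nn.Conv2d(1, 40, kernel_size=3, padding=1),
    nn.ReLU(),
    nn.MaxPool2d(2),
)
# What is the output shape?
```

Input: (12, 1, 104, 104) -> after Conv2d: (12, 40, 104, 104) -> after ReLU: (12, 40, 104, 104) -> Output: (12, 40, 52, 52)

Answer: (12, 40, 52, 52)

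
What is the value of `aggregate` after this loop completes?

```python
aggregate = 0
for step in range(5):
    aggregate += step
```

Sum of 0 to 4 = 10
`aggregate` takes the values: 0 → 1 → 3 → 6 → 10

Answer: 10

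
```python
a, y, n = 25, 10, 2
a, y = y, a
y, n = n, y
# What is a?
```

Trace:
`a, y, n = 25, 10, 2` → a = 25; y = 10; n = 2
`a, y = y, a` → a = 10; y = 25
`y, n = n, y` → y = 2; n = 25
So a = 10

Answer: 10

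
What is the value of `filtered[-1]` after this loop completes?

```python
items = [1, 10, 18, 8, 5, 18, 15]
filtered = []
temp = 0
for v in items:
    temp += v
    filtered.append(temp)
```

Cumulative sum ends at 75
`filtered` takes the values: [] → [1] → [1, 11] → [1, 11, 29] → [1, 11, 29, 37] → [1, 11, 29, 37, 42] → [1, 11, 29, 37, 42, 60] → [1, 11, 29, 37, 42, 60, 75]
So `filtered[-1]` = 75

Answer: 75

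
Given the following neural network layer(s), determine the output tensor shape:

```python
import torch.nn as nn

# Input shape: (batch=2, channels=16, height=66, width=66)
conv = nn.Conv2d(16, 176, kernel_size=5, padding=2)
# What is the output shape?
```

Input: (2, 16, 66, 66) -> Output: (2, 176, 66, 66)

Answer: (2, 176, 66, 66)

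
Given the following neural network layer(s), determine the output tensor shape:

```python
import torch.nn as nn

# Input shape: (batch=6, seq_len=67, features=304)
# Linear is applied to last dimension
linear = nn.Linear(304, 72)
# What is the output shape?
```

Input: (6, 67, 304) -> Output: (6, 67, 72)

Answer: (6, 67, 72)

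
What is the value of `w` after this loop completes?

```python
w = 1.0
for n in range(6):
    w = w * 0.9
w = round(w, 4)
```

Exponential decay: 1.0 * 0.9^6
`w` takes the values: 1.0 → 0.9 → 0.81 → 0.729 → 0.6561 → 0.59049 → 0.531441 → 0.5314

Answer: 0.5314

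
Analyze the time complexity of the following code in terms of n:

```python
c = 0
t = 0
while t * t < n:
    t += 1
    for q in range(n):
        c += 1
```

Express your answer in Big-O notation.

Each loop level contributes: √n × n. Multiplying the contributions gives O(n√n).

Answer: O(n√n)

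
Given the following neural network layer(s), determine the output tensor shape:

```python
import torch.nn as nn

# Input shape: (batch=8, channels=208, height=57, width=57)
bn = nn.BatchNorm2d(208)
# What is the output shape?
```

Input: (8, 208, 57, 57) -> Output: (8, 208, 57, 57)

Answer: (8, 208, 57, 57)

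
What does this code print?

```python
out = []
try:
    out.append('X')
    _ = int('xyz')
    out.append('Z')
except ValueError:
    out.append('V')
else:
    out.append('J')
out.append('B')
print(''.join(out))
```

Execution trace: 'X' (try body) → 'V' (except ValueError) → 'B' (after the try/except). Output: XVB

Answer: XVB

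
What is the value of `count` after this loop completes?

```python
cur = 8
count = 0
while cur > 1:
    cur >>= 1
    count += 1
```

Count right shifts until 1
`count` takes the values: 0 → 1 → 2 → 3

Answer: 3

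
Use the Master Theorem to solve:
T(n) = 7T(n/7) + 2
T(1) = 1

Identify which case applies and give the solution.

a=7, b=7, f(n)=2. log_7(7) = 1. Since c=0 < 1, Case 1 applies: T(n) = Θ(n^log_b(a)) = O(n).

Answer: O(n) - Case 1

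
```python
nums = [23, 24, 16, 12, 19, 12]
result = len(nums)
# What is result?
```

Trace:
`nums = [23, 24, 16, 12, 19, 12]` → nums = [23, 24, 16, 12, 19, 12]
`result = len(nums)` → result = 6
So result = 6

Answer: 6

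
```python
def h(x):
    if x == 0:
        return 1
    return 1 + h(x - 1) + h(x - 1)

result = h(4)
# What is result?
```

h(x) = 1 + 2·h(x-1), h(0)=1. Closed form: (1+1)·2^4 - 1 = 31.

Answer: 31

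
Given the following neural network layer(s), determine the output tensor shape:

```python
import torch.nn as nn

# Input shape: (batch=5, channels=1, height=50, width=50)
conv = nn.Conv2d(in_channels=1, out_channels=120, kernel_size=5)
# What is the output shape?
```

Input: (5, 1, 50, 50) -> Output: (5, 120, 46, 46)

Answer: (5, 120, 46, 46)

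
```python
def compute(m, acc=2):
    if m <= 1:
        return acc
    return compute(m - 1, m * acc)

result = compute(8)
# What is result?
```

Accumulator trace (n, acc): (8, 2) -> (7, 16) -> (6, 112) -> (5, 672) -> (4, 3360) -> (3, 13440) -> (2, 40320) -> (1, 80640) -> return 80640

Answer: 80640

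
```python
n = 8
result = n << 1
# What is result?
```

Trace:
`n = 8` → n = 8
`result = n << 1` → result = 16
So result = 16

Answer: 16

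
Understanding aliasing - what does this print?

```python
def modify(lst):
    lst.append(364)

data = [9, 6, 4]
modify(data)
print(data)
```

Key concept: function modifies passed list.
Step by step:
`data = [9, 6, 4]` → data = [9, 6, 4]
`modify(data)` → data = [9, 6, 4, 364]
`print(data)` → prints [9, 6, 4, 364]

Answer: [9, 6, 4, 364]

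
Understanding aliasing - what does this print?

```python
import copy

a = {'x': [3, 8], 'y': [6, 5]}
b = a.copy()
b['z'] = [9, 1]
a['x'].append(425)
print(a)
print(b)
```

Key concept: shallow copy of dict with mutable values.
Step by step:
`a = {'x': [3, 8], 'y': [6, 5]}` → a = {'x': [3, 8], 'y': [6, 5]}
`b = a.copy()` → b = {'x': [3, 8], 'y': [6, 5]}
`b['z'] = [9, 1]` → b = {'x': [3, 8], 'y': [6, 5], 'z': [9, 1]}
`a['x'].append(425)` → a = {'x': [3, 8, 425], 'y': [6, 5]}; b = {'x': [3, 8, 425], 'y': [6, 5], 'z': [9, 1]}
`print(a)` → prints {'x': [3, 8, 425], 'y': [6, 5]}
`print(b)` → prints {'x': [3, 8, 425], 'y': [6, 5], 'z': [9, 1]}

Answer:
{'x': [3, 8, 425], 'y': [6, 5]}
{'x': [3, 8, 425], 'y': [6, 5], 'z': [9, 1]}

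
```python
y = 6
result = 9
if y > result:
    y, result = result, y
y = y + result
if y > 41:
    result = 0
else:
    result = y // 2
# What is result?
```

Trace:
`y = 6` → y = 6
`result = 9` → result = 9
`if y > result: ...` → y > result is False → no variable changes
`y = y + result` → y = 15
`if y > 41: ...` → y > 41 is False, take else branch → result = 7
So result = 7

Answer: 7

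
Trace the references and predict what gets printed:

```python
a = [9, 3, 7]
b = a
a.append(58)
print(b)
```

Key concept: basic list aliasing.
Step by step:
`a = [9, 3, 7]` → a = [9, 3, 7]
`b = a` → b = [9, 3, 7] (same object as a)
`a.append(58)` → a = [9, 3, 7, 58] (same object as b); b = [9, 3, 7, 58] (same object as a)
`print(b)` → prints [9, 3, 7, 58]

Answer: [9, 3, 7, 58]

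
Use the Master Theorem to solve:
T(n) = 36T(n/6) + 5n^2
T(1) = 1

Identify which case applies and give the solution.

a=36, b=6, f(n)=5n^2. log_6(36) = 2. Since c=2 = 2, Case 2 applies: T(n) = Θ(n^log_b(a) · log n) = O(n^2 log n).

Answer: O(n^2 log n) - Case 2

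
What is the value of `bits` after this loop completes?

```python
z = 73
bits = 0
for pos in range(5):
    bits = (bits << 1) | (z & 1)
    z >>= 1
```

Reverse lowest 5 bits of 73
`bits` takes the values: 0 → 1 → 2 → 4 → 9 → 18

Answer: 18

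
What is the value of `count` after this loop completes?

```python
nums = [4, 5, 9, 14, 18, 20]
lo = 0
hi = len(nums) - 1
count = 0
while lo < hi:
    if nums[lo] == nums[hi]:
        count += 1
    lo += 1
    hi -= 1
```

Count matching pairs from ends
`count` takes the values: 0

Answer: 0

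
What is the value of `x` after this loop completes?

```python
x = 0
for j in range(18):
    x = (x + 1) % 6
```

Increment mod 6, 18 times = 0
`x` takes the values: 0 → 1 → 2 → 3 → 4 → 5 → 0 → 1 → 2 → 3 → 4 → 5 → 0 → 1 → 2 → 3 → 4 → 5 → 0

Answer: 0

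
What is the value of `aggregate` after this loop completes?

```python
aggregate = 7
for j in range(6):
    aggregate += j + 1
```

Start at 7, add 1 to 6 = 28
`aggregate` takes the values: 7 → 8 → 10 → 13 → 17 → 22 → 28

Answer: 28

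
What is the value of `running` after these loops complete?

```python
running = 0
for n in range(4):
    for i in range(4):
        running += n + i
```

Sum of all n+i for n,i in 4x4
`running` takes the values: 0 → 1 → 3 → 6 → 7 → 9 → 12 → 16 → 18 → 21 → 25 → 30 → 33 → 37 → 42 → 48

Answer: 48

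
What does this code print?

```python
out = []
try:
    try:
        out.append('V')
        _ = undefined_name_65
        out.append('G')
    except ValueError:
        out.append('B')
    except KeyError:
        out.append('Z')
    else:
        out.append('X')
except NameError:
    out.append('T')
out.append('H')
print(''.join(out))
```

Execution trace: 'V' (try body) → 'T' (outer except NameError) → 'H' (after the try/except). Output: VTH

Answer: VTH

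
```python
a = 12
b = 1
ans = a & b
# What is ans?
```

Trace:
`a = 12` → a = 12
`b = 1` → b = 1
`ans = a & b` → ans = 0
So ans = 0

Answer: 0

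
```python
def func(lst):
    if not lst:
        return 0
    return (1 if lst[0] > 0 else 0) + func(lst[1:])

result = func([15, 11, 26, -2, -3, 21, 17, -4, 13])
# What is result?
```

Count of positive elements in [15, 11, 26, -2, -3, 21, 17, -4, 13] = 6

Answer: 6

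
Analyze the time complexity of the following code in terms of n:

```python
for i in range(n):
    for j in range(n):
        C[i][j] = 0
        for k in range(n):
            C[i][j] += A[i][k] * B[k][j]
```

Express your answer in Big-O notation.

This is Naive matrix multiplication. Time complexity: O(n³).

Answer: O(n³)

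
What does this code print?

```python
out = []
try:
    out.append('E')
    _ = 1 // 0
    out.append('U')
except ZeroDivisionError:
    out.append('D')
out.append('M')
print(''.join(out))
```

Execution trace: 'E' (try body) → 'D' (except ZeroDivisionError) → 'M' (after the try/except). Output: EDM

Answer: EDM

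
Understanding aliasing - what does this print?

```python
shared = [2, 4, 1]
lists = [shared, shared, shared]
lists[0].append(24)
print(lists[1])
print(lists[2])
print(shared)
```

Key concept: list of same reference.
Step by step:
`shared = [2, 4, 1]` → shared = [2, 4, 1]
`lists = [shared, shared, shared]` → lists = [[2, 4, 1], [2, 4, 1], [2, 4, 1]]
`lists[0].append(24)` → shared = [2, 4, 1, 24]; lists = [[2, 4, 1, 24], [2, 4, 1, 24], [2, 4, 1, 24]]
`print(lists[1])` → prints [2, 4, 1, 24]
`print(lists[2])` → prints [2, 4, 1, 24]
`print(shared)` → prints [2, 4, 1, 24]

Answer:
[2, 4, 1, 24]
[2, 4, 1, 24]
[2, 4, 1, 24]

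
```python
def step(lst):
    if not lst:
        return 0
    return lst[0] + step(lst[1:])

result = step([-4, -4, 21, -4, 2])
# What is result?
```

(-4) + (-4) + 21 + (-4) + 2 + 0 = 11

Answer: 11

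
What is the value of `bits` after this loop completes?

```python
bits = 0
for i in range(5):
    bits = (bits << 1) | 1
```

Build 5 consecutive 1-bits: 0b11111
`bits` takes the values: 0 → 1 → 3 → 7 → 15 → 31

Answer: 31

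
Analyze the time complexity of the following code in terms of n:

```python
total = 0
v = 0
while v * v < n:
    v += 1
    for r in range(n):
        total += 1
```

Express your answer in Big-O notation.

Each loop level contributes: √n × n. Multiplying the contributions gives O(n√n).

Answer: O(n√n)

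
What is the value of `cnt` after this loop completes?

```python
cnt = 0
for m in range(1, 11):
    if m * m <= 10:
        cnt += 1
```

Count numbers where m² ≤ 10
`cnt` takes the values: 0 → 1 → 2 → 3

Answer: 3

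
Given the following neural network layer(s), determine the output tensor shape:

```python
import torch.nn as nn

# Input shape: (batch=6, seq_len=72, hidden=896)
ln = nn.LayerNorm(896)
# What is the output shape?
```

Input: (6, 72, 896) -> Output: (6, 72, 896)

Answer: (6, 72, 896)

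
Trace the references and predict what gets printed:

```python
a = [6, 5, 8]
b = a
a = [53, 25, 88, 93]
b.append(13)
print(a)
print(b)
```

Key concept: rebinding vs mutation: a is rebound to a new list, b still points at the original.
Step by step:
`a = [6, 5, 8]` → a = [6, 5, 8]
`b = a` → b = [6, 5, 8] (same object as a)
`a = [53, 25, 88, 93]` → a = [53, 25, 88, 93]
`b.append(13)` → b = [6, 5, 8, 13]
`print(a)` → prints [53, 25, 88, 93]
`print(b)` → prints [6, 5, 8, 13]

Answer:
[53, 25, 88, 93]
[6, 5, 8, 13]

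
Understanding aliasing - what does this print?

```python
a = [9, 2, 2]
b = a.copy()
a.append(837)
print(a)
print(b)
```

Key concept: list.copy() creates independent copy.
Step by step:
`a = [9, 2, 2]` → a = [9, 2, 2]
`b = a.copy()` → b = [9, 2, 2]
`a.append(837)` → a = [9, 2, 2, 837]
`print(a)` → prints [9, 2, 2, 837]
`print(b)` → prints [9, 2, 2]

Answer:
[9, 2, 2, 837]
[9, 2, 2]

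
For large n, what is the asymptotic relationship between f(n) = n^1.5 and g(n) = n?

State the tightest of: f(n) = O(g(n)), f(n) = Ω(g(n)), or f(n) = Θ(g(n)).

n^1.5 vs n: f(n) = Ω(g(n)) but not O(g(n)) — n^1.5 grows strictly faster than n.

Answer: f(n) = Ω(g(n)) but not O(g(n)) — n^1.5 grows strictly faster than n.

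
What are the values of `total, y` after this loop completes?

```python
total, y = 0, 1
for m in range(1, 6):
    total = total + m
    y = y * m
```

Sum and factorial of 1 to 5
`total, y` takes the values: (0, 1) → (1, 1) → (3, 1) → (3, 2) → (6, 2) → (6, 6) → (10, 6) → (10, 24) → (15, 24) → (15, 120)

Answer: 15, 120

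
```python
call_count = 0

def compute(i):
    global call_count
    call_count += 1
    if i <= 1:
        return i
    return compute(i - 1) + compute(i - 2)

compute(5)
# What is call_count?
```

Calls(i) = 1 + Calls(i-1) + Calls(i-2); Calls(0)=Calls(1)=1. For i=5 this gives 15.

Answer: 15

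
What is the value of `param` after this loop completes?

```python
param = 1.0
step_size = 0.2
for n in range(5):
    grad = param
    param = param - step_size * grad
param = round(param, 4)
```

Gradient descent: w = 1.0 * (1 - 0.2)^5
`param` takes the values: 1.0 → 0.8 → 0.64 → 0.512 → 0.4096 → 0.32768 → 0.3277

Answer: 0.3277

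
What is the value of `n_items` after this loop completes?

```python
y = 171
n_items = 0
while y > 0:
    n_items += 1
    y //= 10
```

Count digits by repeated division by 10
`n_items` takes the values: 0 → 1 → 2 → 3

Answer: 3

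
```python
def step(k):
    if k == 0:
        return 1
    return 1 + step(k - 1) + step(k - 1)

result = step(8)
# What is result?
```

step(k) = 1 + 2·step(k-1), step(0)=1. Closed form: (1+1)·2^8 - 1 = 511.

Answer: 511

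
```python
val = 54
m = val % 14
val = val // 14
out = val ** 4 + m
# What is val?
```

Trace:
`val = 54` → val = 54
`m = val % 14` → m = 12
`val = val // 14` → val = 3
`out = val ** 4 + m` → out = 93
So val = 3

Answer: 3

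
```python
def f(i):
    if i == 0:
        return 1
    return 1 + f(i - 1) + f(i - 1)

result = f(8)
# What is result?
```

f(i) = 1 + 2·f(i-1), f(0)=1. Closed form: (1+1)·2^8 - 1 = 511.

Answer: 511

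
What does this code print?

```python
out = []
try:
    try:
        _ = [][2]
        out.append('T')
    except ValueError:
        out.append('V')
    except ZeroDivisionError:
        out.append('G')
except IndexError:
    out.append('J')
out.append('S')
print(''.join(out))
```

Execution trace: 'J' (outer except IndexError) → 'S' (after the try/except). Output: JS

Answer: JS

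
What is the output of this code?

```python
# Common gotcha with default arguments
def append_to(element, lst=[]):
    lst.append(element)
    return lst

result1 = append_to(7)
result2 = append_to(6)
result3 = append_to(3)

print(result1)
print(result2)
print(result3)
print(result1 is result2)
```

Key concept: mutable default argument gotcha.
Step by step:
`result1 = append_to(7)` → result1 = [7]
`result2 = append_to(6)` → result1 = [7, 6] (same object as result2); result2 = [7, 6] (same object as result1)
`result3 = append_to(3)` → result1 = [7, 6, 3] (same object as result2, result3); result2 = [7, 6, 3] (same object as result1, result3); result3 = [7, 6, 3] (same object as result1, result2)
`print(result1)` → prints [7, 6, 3]
`print(result2)` → prints [7, 6, 3]
`print(result3)` → prints [7, 6, 3]
`print(result1 is result2)` → prints True

Answer:
[7, 6, 3]
[7, 6, 3]
[7, 6, 3]
True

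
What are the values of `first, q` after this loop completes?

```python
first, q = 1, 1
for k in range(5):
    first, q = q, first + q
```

Fibonacci: after 5 iterations
`first, q` takes the values: (1, 1) → (1, 2) → (2, 3) → (3, 5) → (5, 8) → (8, 13)

Answer: 8, 13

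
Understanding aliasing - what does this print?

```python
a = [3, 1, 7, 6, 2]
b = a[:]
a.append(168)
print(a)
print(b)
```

Key concept: slice [:] creates copy.
Step by step:
`a = [3, 1, 7, 6, 2]` → a = [3, 1, 7, 6, 2]
`b = a[:]` → b = [3, 1, 7, 6, 2]
`a.append(168)` → a = [3, 1, 7, 6, 2, 168]
`print(a)` → prints [3, 1, 7, 6, 2, 168]
`print(b)` → prints [3, 1, 7, 6, 2]

Answer:
[3, 1, 7, 6, 2, 168]
[3, 1, 7, 6, 2]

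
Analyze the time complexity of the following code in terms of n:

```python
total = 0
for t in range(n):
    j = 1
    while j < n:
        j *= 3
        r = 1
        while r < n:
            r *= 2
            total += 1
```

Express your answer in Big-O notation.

Each loop level contributes: n × log n × log n. Multiplying the contributions gives O(n log² n).

Answer: O(n log² n)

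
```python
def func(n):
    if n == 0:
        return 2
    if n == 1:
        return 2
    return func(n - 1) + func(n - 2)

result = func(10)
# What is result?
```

Build up from base cases: func(0)=2, func(1)=2, func(2)=4, func(3)=6, func(4)=10, func(5)=16, func(6)=26, ..., func(10)=178

Answer: 178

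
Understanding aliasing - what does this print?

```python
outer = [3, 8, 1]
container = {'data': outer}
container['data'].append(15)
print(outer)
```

Key concept: dict holds reference to list.
Step by step:
`outer = [3, 8, 1]` → outer = [3, 8, 1]
`container = {'data': outer}` → container = {'data': [3, 8, 1]}
`container['data'].append(15)` → outer = [3, 8, 1, 15]; container = {'data': [3, 8, 1, 15]}
`print(outer)` → prints [3, 8, 1, 15]

Answer: [3, 8, 1, 15]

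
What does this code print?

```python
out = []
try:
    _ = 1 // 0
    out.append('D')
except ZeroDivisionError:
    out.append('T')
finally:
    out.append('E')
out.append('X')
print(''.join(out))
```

Execution trace: 'T' (except ZeroDivisionError) → 'E' (finally) → 'X' (after the try/except). Output: TEX

Answer: TEX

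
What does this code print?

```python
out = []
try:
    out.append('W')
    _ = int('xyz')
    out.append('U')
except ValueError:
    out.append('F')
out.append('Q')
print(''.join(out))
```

Execution trace: 'W' (try body) → 'F' (except ValueError) → 'Q' (after the try/except). Output: WFQ

Answer: WFQ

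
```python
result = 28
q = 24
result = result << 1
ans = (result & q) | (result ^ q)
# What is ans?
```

Trace:
`result = 28` → result = 28
`q = 24` → q = 24
`result = result << 1` → result = 56
`ans = (result & q) | (result ^ q)` → ans = 56
So ans = 56

Answer: 56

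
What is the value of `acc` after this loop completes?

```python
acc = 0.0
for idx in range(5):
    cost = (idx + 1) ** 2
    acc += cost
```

Sum of squared losses 1² + 2² + ... + 5²
`acc` takes the values: 0.0 → 1.0 → 5.0 → 14.0 → 30.0 → 55.0

Answer: 55.0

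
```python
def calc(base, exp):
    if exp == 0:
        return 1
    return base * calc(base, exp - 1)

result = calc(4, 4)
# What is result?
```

calc(4, 4) = 4 * 4 * 4 * 4 = 256

Answer: 256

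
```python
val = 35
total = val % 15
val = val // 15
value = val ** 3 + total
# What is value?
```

Trace:
`val = 35` → val = 35
`total = val % 15` → total = 5
`val = val // 15` → val = 2
`value = val ** 3 + total` → value = 13
So value = 13

Answer: 13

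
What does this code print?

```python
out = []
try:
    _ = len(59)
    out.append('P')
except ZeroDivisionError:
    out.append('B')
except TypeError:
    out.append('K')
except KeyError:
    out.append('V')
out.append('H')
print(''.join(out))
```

Execution trace: 'K' (except TypeError) → 'H' (after the try/except). Output: KH

Answer: KH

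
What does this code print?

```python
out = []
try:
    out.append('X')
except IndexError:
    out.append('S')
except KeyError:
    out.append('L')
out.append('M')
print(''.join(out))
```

Execution trace: 'X' (try body, no exception) → 'M' (after the try/except). Output: XM

Answer: XM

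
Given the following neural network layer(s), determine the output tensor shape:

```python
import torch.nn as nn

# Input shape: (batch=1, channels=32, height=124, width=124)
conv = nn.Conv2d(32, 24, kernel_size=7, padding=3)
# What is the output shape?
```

Input: (1, 32, 124, 124) -> Output: (1, 24, 124, 124)

Answer: (1, 24, 124, 124)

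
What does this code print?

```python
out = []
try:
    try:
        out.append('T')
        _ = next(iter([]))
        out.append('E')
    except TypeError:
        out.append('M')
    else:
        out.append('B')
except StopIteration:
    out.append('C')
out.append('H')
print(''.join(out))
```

Execution trace: 'T' (inner try body) → 'C' (outer except StopIteration) → 'H' (after the try/except). Output: TCH

Answer: TCH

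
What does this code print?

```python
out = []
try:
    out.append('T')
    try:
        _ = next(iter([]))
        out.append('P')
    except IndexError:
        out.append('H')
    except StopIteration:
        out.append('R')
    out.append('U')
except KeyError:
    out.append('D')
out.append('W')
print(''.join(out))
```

Execution trace: 'T' (try body) → 'R' (inner except StopIteration) → 'U' (try body, no exception) → 'W' (after the try/except). Output: TRUW

Answer: TRUW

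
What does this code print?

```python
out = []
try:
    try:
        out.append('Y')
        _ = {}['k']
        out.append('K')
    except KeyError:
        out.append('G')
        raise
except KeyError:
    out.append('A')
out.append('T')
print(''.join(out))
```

Execution trace: 'Y' (inner try body) → 'G' (inner except KeyError) → 'A' (outer except KeyError) → 'T' (after the try/except). Output: YGAT

Answer: YGAT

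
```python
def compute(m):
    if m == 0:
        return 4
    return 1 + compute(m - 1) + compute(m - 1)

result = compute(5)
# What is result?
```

compute(m) = 1 + 2·compute(m-1), compute(0)=4. Closed form: (4+1)·2^5 - 1 = 159.

Answer: 159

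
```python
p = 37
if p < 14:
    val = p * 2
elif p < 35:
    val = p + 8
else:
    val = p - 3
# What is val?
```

Trace:
`p = 37` → p = 37
`if p < 14: ...` → p < 14 is False, p < 35 is False, take else branch → val = 34
So val = 34

Answer: 34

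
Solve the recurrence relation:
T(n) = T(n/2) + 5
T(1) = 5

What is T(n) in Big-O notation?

Each step divides n by 2 and adds 5. After log_2(n) steps we reach T(1)=5. So T(n) = 5·log_2(n) + 5 = O(log n).

Answer: O(log n)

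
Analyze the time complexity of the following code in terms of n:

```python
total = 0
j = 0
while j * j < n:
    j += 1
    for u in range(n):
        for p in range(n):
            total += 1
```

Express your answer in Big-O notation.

Each loop level contributes: √n × n × n. Multiplying the contributions gives O(n^2√n).

Answer: O(n^2√n)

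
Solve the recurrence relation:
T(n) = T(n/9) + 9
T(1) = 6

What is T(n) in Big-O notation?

Each step divides n by 9 and adds 9. After log_9(n) steps we reach T(1)=6. So T(n) = 9·log_9(n) + 6 = O(log n).

Answer: O(log n)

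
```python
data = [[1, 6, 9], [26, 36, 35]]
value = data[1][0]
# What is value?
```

Trace:
`data = [[1, 6, 9], [26, 36, 35]]` → data = [[1, 6, 9], [26, 36, 35]]
`value = data[1][0]` → value = 26
So value = 26

Answer: 26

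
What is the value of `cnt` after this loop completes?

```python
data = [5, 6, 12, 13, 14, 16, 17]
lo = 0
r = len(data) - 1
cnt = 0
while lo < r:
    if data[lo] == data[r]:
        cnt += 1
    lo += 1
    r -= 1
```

Count matching pairs from ends
`cnt` takes the values: 0

Answer: 0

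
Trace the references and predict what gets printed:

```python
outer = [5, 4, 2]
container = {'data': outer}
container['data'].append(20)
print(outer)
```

Key concept: dict holds reference to list.
Step by step:
`outer = [5, 4, 2]` → outer = [5, 4, 2]
`container = {'data': outer}` → container = {'data': [5, 4, 2]}
`container['data'].append(20)` → outer = [5, 4, 2, 20]; container = {'data': [5, 4, 2, 20]}
`print(outer)` → prints [5, 4, 2, 20]

Answer: [5, 4, 2, 20]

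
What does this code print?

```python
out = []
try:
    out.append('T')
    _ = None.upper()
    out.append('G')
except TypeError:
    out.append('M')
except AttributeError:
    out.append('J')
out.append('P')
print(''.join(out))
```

Execution trace: 'T' (try body) → 'J' (except AttributeError) → 'P' (after the try/except). Output: TJP

Answer: TJP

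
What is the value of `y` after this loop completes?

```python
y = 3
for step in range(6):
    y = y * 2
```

Multiply by 2, 6 times: 3 * 2^6 = 192
`y` takes the values: 3 → 6 → 12 → 24 → 48 → 96 → 192

Answer: 192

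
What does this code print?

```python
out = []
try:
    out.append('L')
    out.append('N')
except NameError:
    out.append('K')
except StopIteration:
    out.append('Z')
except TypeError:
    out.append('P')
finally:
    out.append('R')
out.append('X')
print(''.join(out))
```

Execution trace: 'L' (try body) → 'N' (try body, no exception) → 'R' (finally) → 'X' (after the try/except). Output: LNRX

Answer: LNRX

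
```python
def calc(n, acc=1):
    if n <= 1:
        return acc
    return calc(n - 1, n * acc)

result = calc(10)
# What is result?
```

Accumulator trace (n, acc): (10, 1) -> (9, 10) -> (8, 90) -> (7, 720) -> (6, 5040) -> (5, 30240) -> (4, 151200) -> (3, 604800) -> (2, 1814400) -> (1, 3628800) -> return 3628800

Answer: 3628800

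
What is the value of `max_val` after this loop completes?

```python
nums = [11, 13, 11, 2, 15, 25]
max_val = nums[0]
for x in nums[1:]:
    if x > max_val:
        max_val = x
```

Maximum of [11, 13, 11, 2, 15, 25]
`max_val` takes the values: 11 → 13 → 15 → 25

Answer: 25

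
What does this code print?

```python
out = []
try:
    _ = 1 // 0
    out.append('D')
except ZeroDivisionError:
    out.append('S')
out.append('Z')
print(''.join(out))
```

Execution trace: 'S' (except ZeroDivisionError) → 'Z' (after the try/except). Output: SZ

Answer: SZ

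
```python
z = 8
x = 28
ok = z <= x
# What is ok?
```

Trace:
`z = 8` → z = 8
`x = 28` → x = 28
`ok = z <= x` → ok = True
So ok = True

Answer: True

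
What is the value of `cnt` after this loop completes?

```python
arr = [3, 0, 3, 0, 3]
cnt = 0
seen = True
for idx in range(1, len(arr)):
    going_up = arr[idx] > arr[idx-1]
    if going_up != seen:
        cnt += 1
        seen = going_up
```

Count direction changes in [3, 0, 3, 0, 3]
`cnt` takes the values: 0 → 1 → 2 → 3 → 4

Answer: 4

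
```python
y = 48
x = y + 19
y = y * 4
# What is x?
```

Trace:
`y = 48` → y = 48
`x = y + 19` → x = 67
`y = y * 4` → y = 192
So x = 67

Answer: 67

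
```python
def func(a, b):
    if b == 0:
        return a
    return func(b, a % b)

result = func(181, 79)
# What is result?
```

func(181, 79) -> func(79, 23) -> func(23, 10) -> func(10, 3) -> func(3, 1) -> func(1, 0) -> 1

Answer: 1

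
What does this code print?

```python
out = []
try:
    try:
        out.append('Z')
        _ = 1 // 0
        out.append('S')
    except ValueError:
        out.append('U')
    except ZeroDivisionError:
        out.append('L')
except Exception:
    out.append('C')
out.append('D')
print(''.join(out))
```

Execution trace: 'Z' (inner try body) → 'L' (inner except ZeroDivisionError) → 'D' (after the try/except). Output: ZLD

Answer: ZLD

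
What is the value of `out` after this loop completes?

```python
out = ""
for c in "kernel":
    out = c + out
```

Reverse 'kernel'
`out` takes the values: "" → "k" → "ek" → "rek" → "nrek" → "enrek" → "lenrek"

Answer: "lenrek"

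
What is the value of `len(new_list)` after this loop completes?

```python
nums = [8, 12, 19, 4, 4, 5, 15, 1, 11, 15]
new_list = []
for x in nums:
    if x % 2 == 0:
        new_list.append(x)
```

Count even numbers in [8, 12, 19, 4, 4, 5, 15, 1, 11, 15]
`new_list` takes the values: [] → [8] → [8, 12] → [8, 12, 4] → [8, 12, 4, 4]
So `len(new_list)` = 4

Answer: 4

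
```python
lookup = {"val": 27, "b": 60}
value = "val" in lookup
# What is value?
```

Trace:
`lookup = {"val": 27, "b": 60}` → lookup = {'val': 27, 'b': 60}
`value = "val" in lookup` → value = True
So value = True

Answer: True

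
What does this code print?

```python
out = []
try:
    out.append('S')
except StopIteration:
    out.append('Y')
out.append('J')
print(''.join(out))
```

Execution trace: 'S' (try body, no exception) → 'J' (after the try/except). Output: SJ

Answer: SJ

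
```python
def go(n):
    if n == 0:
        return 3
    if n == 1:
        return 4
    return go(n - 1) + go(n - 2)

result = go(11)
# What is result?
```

Build up from base cases: go(0)=3, go(1)=4, go(2)=7, go(3)=11, go(4)=18, go(5)=29, go(6)=47, ..., go(11)=521

Answer: 521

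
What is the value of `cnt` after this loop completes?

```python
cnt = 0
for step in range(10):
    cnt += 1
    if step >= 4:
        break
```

Loop breaks when step reaches 4, cnt is 5
`cnt` takes the values: 0 → 1 → 2 → 3 → 4 → 5

Answer: 5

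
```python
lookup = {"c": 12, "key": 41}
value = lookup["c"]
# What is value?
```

Trace:
`lookup = {"c": 12, "key": 41}` → lookup = {'c': 12, 'key': 41}
`value = lookup["c"]` → value = 12
So value = 12

Answer: 12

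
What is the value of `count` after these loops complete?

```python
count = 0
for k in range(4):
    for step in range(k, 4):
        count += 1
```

Upper triangle: 4 + 3 + ... + 1
`count` takes the values: 0 → 1 → 2 → 3 → 4 → 5 → 6 → 7 → 8 → 9 → 10

Answer: 10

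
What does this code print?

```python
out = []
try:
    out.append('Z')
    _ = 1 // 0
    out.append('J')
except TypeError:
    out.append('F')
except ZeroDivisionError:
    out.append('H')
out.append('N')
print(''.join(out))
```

Execution trace: 'Z' (try body) → 'H' (except ZeroDivisionError) → 'N' (after the try/except). Output: ZHN

Answer: ZHN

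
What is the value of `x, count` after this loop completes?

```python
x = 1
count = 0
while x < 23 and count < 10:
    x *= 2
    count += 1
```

Double until >= 23 or 10 iterations
`x, count` takes the values: (1, 0) → (2, 0) → (2, 1) → (4, 1) → (4, 2) → (8, 2) → (8, 3) → (16, 3) → (16, 4) → (32, 4) → (32, 5)

Answer: 32, 5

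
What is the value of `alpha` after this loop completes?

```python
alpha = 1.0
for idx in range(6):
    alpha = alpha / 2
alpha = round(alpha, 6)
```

Halving LR 6 times: 1 / 2^6
`alpha` takes the values: 1.0 → 0.5 → 0.25 → 0.125 → 0.0625 → 0.03125 → 0.015625

Answer: 0.015625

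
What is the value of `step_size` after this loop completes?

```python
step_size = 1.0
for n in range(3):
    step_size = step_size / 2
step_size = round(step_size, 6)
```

Halving LR 3 times: 1 / 2^3
`step_size` takes the values: 1.0 → 0.5 → 0.25 → 0.125

Answer: 0.125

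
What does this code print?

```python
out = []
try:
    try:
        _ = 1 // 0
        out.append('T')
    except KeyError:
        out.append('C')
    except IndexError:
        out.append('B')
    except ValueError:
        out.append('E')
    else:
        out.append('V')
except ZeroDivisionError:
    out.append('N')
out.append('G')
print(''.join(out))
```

Execution trace: 'N' (outer except ZeroDivisionError) → 'G' (after the try/except). Output: NG

Answer: NG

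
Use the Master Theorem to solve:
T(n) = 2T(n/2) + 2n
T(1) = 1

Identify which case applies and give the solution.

a=2, b=2, f(n)=2n. log_2(2) = 1. Since c=1 = 1, Case 2 applies: T(n) = Θ(n^log_b(a) · log n) = O(n log n).

Answer: O(n log n) - Case 2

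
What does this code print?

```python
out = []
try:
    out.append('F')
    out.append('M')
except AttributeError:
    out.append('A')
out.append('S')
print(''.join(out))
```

Execution trace: 'F' (try body) → 'M' (try body, no exception) → 'S' (after the try/except). Output: FMS

Answer: FMS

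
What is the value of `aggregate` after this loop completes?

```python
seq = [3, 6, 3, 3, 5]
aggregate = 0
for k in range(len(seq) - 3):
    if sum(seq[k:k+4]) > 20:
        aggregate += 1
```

Count windows with sum > 20
`aggregate` takes the values: 0

Answer: 0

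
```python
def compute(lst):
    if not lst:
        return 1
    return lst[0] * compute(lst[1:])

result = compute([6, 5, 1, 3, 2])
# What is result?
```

Product over [6, 5, 1, 3, 2] = 6 * 5 * 1 * 3 * 2 = 180

Answer: 180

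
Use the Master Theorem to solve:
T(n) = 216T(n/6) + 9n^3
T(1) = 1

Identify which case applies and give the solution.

a=216, b=6, f(n)=9n^3. log_6(216) = 3. Since c=3 = 3, Case 2 applies: T(n) = Θ(n^log_b(a) · log n) = O(n^3 log n).

Answer: O(n^3 log n) - Case 2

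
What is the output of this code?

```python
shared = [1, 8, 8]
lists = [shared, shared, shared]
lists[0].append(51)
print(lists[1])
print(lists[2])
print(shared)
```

Key concept: list of same reference.
Step by step:
`shared = [1, 8, 8]` → shared = [1, 8, 8]
`lists = [shared, shared, shared]` → lists = [[1, 8, 8], [1, 8, 8], [1, 8, 8]]
`lists[0].append(51)` → shared = [1, 8, 8, 51]; lists = [[1, 8, 8, 51], [1, 8, 8, 51], [1, 8, 8, 51]]
`print(lists[1])` → prints [1, 8, 8, 51]
`print(lists[2])` → prints [1, 8, 8, 51]
`print(shared)` → prints [1, 8, 8, 51]

Answer:
[1, 8, 8, 51]
[1, 8, 8, 51]
[1, 8, 8, 51]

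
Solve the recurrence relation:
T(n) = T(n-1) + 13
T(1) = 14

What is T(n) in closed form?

Unrolling: T(n) = T(1) + 13·(n-1) = 14 + 13(n-1) = 13n + 1.

Answer: T(n) = 13n + 1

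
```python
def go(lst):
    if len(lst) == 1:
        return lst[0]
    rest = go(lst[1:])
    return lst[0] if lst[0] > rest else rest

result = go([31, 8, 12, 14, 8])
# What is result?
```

Recursive max over [31, 8, 12, 14, 8] = 31

Answer: 31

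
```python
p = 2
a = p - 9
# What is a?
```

Trace:
`p = 2` → p = 2
`a = p - 9` → a = -7
So a = -7

Answer: -7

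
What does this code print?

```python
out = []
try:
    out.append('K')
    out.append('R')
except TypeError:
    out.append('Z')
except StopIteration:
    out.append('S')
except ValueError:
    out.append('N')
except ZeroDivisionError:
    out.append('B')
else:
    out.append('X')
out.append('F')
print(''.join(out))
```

Execution trace: 'K' (try body) → 'R' (try body, no exception) → 'X' (else) → 'F' (after the try/except). Output: KRXF

Answer: KRXF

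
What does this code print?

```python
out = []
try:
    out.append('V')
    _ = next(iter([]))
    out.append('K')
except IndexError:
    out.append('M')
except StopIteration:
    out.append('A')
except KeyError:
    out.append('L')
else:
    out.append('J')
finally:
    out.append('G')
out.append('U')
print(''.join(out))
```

Execution trace: 'V' (try body) → 'A' (except StopIteration) → 'G' (finally) → 'U' (after the try/except). Output: VAGU

Answer: VAGU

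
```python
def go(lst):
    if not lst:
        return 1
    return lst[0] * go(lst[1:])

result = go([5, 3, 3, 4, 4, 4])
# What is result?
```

Product over [5, 3, 3, 4, 4, 4] = 5 * 3 * 3 * 4 * 4 * 4 = 2880

Answer: 2880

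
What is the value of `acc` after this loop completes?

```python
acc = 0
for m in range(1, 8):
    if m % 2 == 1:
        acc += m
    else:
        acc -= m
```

Add odd, subtract even
`acc` takes the values: 0 → 1 → -1 → 2 → -2 → 3 → -3 → 4

Answer: 4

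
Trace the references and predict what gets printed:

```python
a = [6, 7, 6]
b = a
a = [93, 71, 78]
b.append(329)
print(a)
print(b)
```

Key concept: rebinding vs mutation: a is rebound to a new list, b still points at the original.
Step by step:
`a = [6, 7, 6]` → a = [6, 7, 6]
`b = a` → b = [6, 7, 6] (same object as a)
`a = [93, 71, 78]` → a = [93, 71, 78]
`b.append(329)` → b = [6, 7, 6, 329]
`print(a)` → prints [93, 71, 78]
`print(b)` → prints [6, 7, 6, 329]

Answer:
[93, 71, 78]
[6, 7, 6, 329]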